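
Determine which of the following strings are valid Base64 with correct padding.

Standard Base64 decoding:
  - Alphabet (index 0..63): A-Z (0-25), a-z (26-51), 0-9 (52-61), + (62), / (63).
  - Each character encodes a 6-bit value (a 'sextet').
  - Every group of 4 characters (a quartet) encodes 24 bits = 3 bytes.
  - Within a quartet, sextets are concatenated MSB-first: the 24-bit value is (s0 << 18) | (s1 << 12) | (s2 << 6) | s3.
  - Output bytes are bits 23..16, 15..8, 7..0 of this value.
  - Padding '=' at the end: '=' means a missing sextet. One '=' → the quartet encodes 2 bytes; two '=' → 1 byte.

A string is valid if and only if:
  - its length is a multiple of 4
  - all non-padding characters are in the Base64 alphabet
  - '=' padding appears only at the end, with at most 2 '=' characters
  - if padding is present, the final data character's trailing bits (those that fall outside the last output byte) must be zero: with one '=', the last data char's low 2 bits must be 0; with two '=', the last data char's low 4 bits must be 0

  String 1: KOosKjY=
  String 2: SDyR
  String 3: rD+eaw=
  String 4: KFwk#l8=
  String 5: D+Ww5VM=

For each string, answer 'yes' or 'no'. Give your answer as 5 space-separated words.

Answer: yes yes no no yes

Derivation:
String 1: 'KOosKjY=' → valid
String 2: 'SDyR' → valid
String 3: 'rD+eaw=' → invalid (len=7 not mult of 4)
String 4: 'KFwk#l8=' → invalid (bad char(s): ['#'])
String 5: 'D+Ww5VM=' → valid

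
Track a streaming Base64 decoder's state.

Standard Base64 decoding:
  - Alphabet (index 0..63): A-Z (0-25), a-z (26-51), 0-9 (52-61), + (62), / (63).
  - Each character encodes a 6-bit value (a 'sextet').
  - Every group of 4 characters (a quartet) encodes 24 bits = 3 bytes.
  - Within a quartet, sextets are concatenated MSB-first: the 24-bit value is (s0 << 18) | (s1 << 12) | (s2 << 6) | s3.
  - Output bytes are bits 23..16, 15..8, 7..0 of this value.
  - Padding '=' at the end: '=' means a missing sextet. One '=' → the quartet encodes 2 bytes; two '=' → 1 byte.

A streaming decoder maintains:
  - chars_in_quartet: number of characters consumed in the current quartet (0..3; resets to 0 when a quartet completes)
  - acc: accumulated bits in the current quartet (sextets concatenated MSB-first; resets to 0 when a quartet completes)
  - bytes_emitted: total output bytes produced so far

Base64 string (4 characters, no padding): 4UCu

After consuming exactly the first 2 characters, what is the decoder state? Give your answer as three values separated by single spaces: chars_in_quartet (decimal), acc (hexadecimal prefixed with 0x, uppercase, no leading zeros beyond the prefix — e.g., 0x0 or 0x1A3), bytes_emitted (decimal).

After char 0 ('4'=56): chars_in_quartet=1 acc=0x38 bytes_emitted=0
After char 1 ('U'=20): chars_in_quartet=2 acc=0xE14 bytes_emitted=0

Answer: 2 0xE14 0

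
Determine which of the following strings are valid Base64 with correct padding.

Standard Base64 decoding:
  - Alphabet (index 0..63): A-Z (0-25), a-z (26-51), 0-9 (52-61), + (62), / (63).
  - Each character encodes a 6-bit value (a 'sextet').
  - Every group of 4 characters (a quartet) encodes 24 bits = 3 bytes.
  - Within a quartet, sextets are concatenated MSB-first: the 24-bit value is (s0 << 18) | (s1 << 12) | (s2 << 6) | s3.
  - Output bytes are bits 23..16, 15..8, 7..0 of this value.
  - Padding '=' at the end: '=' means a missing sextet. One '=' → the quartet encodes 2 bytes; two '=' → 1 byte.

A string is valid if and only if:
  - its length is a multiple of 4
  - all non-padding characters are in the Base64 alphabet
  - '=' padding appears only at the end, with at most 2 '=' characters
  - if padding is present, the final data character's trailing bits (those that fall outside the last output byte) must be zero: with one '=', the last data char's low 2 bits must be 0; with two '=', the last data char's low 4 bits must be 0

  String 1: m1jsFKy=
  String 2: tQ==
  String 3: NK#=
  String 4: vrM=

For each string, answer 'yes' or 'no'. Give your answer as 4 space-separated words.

Answer: no yes no yes

Derivation:
String 1: 'm1jsFKy=' → invalid (bad trailing bits)
String 2: 'tQ==' → valid
String 3: 'NK#=' → invalid (bad char(s): ['#'])
String 4: 'vrM=' → valid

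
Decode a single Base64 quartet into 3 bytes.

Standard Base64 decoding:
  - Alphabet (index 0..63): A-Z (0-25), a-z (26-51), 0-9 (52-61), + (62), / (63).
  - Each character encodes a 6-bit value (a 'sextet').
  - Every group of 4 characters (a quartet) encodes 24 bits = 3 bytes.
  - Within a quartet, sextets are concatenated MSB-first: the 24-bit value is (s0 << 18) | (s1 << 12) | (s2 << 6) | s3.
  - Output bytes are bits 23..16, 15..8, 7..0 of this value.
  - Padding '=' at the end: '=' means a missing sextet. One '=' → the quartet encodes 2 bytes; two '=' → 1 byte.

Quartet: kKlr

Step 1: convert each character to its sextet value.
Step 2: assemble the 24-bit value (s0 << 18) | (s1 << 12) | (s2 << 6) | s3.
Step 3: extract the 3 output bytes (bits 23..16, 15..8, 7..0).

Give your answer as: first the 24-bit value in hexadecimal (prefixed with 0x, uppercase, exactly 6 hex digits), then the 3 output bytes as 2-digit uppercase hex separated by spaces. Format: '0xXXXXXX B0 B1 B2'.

Sextets: k=36, K=10, l=37, r=43
24-bit: (36<<18) | (10<<12) | (37<<6) | 43
      = 0x900000 | 0x00A000 | 0x000940 | 0x00002B
      = 0x90A96B
Bytes: (v>>16)&0xFF=90, (v>>8)&0xFF=A9, v&0xFF=6B

Answer: 0x90A96B 90 A9 6B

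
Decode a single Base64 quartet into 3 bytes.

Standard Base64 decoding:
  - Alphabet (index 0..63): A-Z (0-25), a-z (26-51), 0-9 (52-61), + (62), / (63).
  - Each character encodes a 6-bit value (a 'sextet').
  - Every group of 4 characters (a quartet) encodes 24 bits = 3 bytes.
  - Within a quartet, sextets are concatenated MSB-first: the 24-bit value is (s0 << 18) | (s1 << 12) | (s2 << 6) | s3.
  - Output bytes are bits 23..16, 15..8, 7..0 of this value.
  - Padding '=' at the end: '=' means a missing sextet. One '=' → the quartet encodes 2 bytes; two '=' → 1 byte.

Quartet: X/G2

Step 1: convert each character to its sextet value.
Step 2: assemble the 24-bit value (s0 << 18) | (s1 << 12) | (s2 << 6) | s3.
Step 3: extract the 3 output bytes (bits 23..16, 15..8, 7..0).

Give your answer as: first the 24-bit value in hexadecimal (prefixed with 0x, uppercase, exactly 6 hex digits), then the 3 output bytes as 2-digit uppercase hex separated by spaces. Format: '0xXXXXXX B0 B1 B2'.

Answer: 0x5FF1B6 5F F1 B6

Derivation:
Sextets: X=23, /=63, G=6, 2=54
24-bit: (23<<18) | (63<<12) | (6<<6) | 54
      = 0x5C0000 | 0x03F000 | 0x000180 | 0x000036
      = 0x5FF1B6
Bytes: (v>>16)&0xFF=5F, (v>>8)&0xFF=F1, v&0xFF=B6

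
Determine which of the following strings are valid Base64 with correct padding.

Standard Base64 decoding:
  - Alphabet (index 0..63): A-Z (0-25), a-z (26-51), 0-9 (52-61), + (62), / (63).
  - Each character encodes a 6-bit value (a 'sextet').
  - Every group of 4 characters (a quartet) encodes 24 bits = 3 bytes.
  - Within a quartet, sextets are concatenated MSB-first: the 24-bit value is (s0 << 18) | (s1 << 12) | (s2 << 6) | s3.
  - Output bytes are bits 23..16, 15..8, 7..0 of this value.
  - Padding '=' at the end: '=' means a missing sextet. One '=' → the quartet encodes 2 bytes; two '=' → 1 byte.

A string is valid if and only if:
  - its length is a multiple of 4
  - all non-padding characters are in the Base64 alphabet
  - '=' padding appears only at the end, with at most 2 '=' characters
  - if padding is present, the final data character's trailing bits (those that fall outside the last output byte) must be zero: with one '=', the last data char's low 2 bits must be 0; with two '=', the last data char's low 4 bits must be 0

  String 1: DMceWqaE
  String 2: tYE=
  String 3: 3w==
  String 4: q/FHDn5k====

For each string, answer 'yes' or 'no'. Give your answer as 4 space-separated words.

Answer: yes yes yes no

Derivation:
String 1: 'DMceWqaE' → valid
String 2: 'tYE=' → valid
String 3: '3w==' → valid
String 4: 'q/FHDn5k====' → invalid (4 pad chars (max 2))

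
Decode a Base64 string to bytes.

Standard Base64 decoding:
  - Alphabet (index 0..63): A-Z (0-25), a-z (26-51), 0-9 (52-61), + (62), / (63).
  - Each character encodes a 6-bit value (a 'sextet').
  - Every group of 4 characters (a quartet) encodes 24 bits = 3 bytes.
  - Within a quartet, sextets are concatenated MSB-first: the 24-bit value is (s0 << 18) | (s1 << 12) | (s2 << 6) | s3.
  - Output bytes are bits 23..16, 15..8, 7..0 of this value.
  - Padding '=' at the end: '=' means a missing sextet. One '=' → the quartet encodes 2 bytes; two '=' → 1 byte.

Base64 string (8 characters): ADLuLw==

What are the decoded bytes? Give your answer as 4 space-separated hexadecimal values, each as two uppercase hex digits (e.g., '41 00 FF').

After char 0 ('A'=0): chars_in_quartet=1 acc=0x0 bytes_emitted=0
After char 1 ('D'=3): chars_in_quartet=2 acc=0x3 bytes_emitted=0
After char 2 ('L'=11): chars_in_quartet=3 acc=0xCB bytes_emitted=0
After char 3 ('u'=46): chars_in_quartet=4 acc=0x32EE -> emit 00 32 EE, reset; bytes_emitted=3
After char 4 ('L'=11): chars_in_quartet=1 acc=0xB bytes_emitted=3
After char 5 ('w'=48): chars_in_quartet=2 acc=0x2F0 bytes_emitted=3
Padding '==': partial quartet acc=0x2F0 -> emit 2F; bytes_emitted=4

Answer: 00 32 EE 2F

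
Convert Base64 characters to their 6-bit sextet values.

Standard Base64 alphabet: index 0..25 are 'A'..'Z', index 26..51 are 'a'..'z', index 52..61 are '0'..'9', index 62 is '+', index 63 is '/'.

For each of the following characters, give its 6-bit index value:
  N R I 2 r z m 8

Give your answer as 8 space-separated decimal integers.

'N': A..Z range, ord('N') − ord('A') = 13
'R': A..Z range, ord('R') − ord('A') = 17
'I': A..Z range, ord('I') − ord('A') = 8
'2': 0..9 range, 52 + ord('2') − ord('0') = 54
'r': a..z range, 26 + ord('r') − ord('a') = 43
'z': a..z range, 26 + ord('z') − ord('a') = 51
'm': a..z range, 26 + ord('m') − ord('a') = 38
'8': 0..9 range, 52 + ord('8') − ord('0') = 60

Answer: 13 17 8 54 43 51 38 60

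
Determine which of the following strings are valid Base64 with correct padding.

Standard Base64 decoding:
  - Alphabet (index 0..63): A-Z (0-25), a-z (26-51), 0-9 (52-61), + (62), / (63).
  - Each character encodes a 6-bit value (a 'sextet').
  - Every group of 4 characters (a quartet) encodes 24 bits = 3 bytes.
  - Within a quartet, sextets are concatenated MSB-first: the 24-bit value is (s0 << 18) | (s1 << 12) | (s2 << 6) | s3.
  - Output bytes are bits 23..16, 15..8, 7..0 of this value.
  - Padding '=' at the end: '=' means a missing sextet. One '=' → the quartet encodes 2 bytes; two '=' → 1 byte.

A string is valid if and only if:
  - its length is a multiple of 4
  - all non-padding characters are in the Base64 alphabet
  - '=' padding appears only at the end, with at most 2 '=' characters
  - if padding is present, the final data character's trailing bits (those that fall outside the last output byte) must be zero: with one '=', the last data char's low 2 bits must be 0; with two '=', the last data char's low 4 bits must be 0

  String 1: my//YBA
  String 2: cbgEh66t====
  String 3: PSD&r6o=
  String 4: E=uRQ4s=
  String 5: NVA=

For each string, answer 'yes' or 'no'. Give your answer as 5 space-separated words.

String 1: 'my//YBA' → invalid (len=7 not mult of 4)
String 2: 'cbgEh66t====' → invalid (4 pad chars (max 2))
String 3: 'PSD&r6o=' → invalid (bad char(s): ['&'])
String 4: 'E=uRQ4s=' → invalid (bad char(s): ['=']; '=' in middle)
String 5: 'NVA=' → valid

Answer: no no no no yes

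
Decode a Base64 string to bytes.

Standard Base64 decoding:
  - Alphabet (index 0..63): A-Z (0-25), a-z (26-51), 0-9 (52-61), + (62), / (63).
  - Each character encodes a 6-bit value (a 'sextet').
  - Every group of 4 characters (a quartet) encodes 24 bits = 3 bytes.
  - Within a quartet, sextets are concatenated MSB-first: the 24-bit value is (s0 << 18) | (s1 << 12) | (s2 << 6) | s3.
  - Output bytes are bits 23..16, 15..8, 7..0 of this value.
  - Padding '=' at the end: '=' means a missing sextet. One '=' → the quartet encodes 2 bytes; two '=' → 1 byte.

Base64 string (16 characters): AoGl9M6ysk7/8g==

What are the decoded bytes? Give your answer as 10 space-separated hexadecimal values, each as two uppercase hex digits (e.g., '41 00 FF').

Answer: 02 81 A5 F4 CE B2 B2 4E FF F2

Derivation:
After char 0 ('A'=0): chars_in_quartet=1 acc=0x0 bytes_emitted=0
After char 1 ('o'=40): chars_in_quartet=2 acc=0x28 bytes_emitted=0
After char 2 ('G'=6): chars_in_quartet=3 acc=0xA06 bytes_emitted=0
After char 3 ('l'=37): chars_in_quartet=4 acc=0x281A5 -> emit 02 81 A5, reset; bytes_emitted=3
After char 4 ('9'=61): chars_in_quartet=1 acc=0x3D bytes_emitted=3
After char 5 ('M'=12): chars_in_quartet=2 acc=0xF4C bytes_emitted=3
After char 6 ('6'=58): chars_in_quartet=3 acc=0x3D33A bytes_emitted=3
After char 7 ('y'=50): chars_in_quartet=4 acc=0xF4CEB2 -> emit F4 CE B2, reset; bytes_emitted=6
After char 8 ('s'=44): chars_in_quartet=1 acc=0x2C bytes_emitted=6
After char 9 ('k'=36): chars_in_quartet=2 acc=0xB24 bytes_emitted=6
After char 10 ('7'=59): chars_in_quartet=3 acc=0x2C93B bytes_emitted=6
After char 11 ('/'=63): chars_in_quartet=4 acc=0xB24EFF -> emit B2 4E FF, reset; bytes_emitted=9
After char 12 ('8'=60): chars_in_quartet=1 acc=0x3C bytes_emitted=9
After char 13 ('g'=32): chars_in_quartet=2 acc=0xF20 bytes_emitted=9
Padding '==': partial quartet acc=0xF20 -> emit F2; bytes_emitted=10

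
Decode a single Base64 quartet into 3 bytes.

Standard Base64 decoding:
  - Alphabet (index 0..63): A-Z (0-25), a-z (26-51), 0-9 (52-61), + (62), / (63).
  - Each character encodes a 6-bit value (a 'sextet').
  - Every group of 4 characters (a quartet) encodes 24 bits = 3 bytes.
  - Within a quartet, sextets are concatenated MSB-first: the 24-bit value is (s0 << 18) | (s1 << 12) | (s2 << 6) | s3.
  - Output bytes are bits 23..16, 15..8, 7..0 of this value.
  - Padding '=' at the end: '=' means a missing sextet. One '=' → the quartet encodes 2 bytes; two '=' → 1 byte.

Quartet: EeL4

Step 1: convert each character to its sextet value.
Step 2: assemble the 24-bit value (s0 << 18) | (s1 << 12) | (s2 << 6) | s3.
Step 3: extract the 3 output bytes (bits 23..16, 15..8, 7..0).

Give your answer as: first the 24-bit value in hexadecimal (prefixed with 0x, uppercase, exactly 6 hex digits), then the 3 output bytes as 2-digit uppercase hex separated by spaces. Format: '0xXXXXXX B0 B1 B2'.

Answer: 0x11E2F8 11 E2 F8

Derivation:
Sextets: E=4, e=30, L=11, 4=56
24-bit: (4<<18) | (30<<12) | (11<<6) | 56
      = 0x100000 | 0x01E000 | 0x0002C0 | 0x000038
      = 0x11E2F8
Bytes: (v>>16)&0xFF=11, (v>>8)&0xFF=E2, v&0xFF=F8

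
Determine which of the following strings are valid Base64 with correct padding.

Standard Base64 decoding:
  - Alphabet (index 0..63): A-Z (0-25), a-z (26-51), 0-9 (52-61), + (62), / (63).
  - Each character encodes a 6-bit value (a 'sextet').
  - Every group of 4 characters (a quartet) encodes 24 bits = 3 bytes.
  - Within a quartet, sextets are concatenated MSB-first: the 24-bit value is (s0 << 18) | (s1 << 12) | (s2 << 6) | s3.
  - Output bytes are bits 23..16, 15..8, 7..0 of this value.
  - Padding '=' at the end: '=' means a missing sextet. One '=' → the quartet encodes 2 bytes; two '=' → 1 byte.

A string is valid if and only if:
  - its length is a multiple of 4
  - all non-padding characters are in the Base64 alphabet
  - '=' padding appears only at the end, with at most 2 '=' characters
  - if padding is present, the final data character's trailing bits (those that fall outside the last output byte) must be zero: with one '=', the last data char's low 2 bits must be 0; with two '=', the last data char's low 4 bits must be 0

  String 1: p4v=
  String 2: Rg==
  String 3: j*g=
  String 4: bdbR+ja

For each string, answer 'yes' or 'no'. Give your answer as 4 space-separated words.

Answer: no yes no no

Derivation:
String 1: 'p4v=' → invalid (bad trailing bits)
String 2: 'Rg==' → valid
String 3: 'j*g=' → invalid (bad char(s): ['*'])
String 4: 'bdbR+ja' → invalid (len=7 not mult of 4)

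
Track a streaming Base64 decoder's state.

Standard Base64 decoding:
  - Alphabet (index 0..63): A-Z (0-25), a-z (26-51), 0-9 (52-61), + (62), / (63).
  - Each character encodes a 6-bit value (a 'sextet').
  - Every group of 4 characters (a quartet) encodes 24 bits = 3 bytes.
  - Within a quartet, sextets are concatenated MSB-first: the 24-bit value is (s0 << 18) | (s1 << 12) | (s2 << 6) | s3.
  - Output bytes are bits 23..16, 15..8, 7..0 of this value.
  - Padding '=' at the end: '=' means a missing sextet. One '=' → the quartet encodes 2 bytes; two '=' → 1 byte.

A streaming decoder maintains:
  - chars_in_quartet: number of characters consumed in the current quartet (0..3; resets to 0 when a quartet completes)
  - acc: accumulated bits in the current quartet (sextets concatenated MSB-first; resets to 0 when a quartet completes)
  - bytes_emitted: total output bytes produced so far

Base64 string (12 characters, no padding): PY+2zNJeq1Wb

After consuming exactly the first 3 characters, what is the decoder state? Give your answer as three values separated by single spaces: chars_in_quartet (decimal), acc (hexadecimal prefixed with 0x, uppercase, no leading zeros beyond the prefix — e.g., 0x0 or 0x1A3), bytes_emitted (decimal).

After char 0 ('P'=15): chars_in_quartet=1 acc=0xF bytes_emitted=0
After char 1 ('Y'=24): chars_in_quartet=2 acc=0x3D8 bytes_emitted=0
After char 2 ('+'=62): chars_in_quartet=3 acc=0xF63E bytes_emitted=0

Answer: 3 0xF63E 0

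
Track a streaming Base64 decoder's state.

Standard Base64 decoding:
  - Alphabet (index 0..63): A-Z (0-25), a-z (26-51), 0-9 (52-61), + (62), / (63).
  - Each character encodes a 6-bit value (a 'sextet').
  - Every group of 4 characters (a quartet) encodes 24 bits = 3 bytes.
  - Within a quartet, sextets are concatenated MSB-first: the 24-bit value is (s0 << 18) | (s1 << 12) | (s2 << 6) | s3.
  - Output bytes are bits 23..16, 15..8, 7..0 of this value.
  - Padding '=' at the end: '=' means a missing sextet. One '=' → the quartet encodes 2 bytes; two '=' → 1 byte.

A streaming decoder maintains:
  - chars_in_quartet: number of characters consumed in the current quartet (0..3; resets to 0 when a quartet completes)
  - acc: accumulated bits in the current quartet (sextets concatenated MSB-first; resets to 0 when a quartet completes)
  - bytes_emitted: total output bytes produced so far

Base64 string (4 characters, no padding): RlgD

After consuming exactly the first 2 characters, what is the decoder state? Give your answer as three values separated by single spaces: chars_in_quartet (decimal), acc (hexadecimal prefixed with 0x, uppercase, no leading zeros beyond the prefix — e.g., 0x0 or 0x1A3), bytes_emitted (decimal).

Answer: 2 0x465 0

Derivation:
After char 0 ('R'=17): chars_in_quartet=1 acc=0x11 bytes_emitted=0
After char 1 ('l'=37): chars_in_quartet=2 acc=0x465 bytes_emitted=0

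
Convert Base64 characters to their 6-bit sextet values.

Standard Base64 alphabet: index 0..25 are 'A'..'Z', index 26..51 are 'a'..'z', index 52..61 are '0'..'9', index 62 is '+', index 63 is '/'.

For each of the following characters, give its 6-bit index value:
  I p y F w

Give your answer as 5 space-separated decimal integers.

Answer: 8 41 50 5 48

Derivation:
'I': A..Z range, ord('I') − ord('A') = 8
'p': a..z range, 26 + ord('p') − ord('a') = 41
'y': a..z range, 26 + ord('y') − ord('a') = 50
'F': A..Z range, ord('F') − ord('A') = 5
'w': a..z range, 26 + ord('w') − ord('a') = 48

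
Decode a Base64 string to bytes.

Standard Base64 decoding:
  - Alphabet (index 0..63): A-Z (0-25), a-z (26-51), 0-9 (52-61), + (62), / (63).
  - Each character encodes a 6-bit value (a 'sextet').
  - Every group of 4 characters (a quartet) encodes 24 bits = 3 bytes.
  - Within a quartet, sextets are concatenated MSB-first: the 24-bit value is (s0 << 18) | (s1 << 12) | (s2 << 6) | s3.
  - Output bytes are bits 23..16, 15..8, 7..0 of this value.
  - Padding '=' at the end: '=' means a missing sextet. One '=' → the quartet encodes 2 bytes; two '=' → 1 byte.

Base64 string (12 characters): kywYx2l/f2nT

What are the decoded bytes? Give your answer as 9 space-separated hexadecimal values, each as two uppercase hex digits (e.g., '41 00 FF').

After char 0 ('k'=36): chars_in_quartet=1 acc=0x24 bytes_emitted=0
After char 1 ('y'=50): chars_in_quartet=2 acc=0x932 bytes_emitted=0
After char 2 ('w'=48): chars_in_quartet=3 acc=0x24CB0 bytes_emitted=0
After char 3 ('Y'=24): chars_in_quartet=4 acc=0x932C18 -> emit 93 2C 18, reset; bytes_emitted=3
After char 4 ('x'=49): chars_in_quartet=1 acc=0x31 bytes_emitted=3
After char 5 ('2'=54): chars_in_quartet=2 acc=0xC76 bytes_emitted=3
After char 6 ('l'=37): chars_in_quartet=3 acc=0x31DA5 bytes_emitted=3
After char 7 ('/'=63): chars_in_quartet=4 acc=0xC7697F -> emit C7 69 7F, reset; bytes_emitted=6
After char 8 ('f'=31): chars_in_quartet=1 acc=0x1F bytes_emitted=6
After char 9 ('2'=54): chars_in_quartet=2 acc=0x7F6 bytes_emitted=6
After char 10 ('n'=39): chars_in_quartet=3 acc=0x1FDA7 bytes_emitted=6
After char 11 ('T'=19): chars_in_quartet=4 acc=0x7F69D3 -> emit 7F 69 D3, reset; bytes_emitted=9

Answer: 93 2C 18 C7 69 7F 7F 69 D3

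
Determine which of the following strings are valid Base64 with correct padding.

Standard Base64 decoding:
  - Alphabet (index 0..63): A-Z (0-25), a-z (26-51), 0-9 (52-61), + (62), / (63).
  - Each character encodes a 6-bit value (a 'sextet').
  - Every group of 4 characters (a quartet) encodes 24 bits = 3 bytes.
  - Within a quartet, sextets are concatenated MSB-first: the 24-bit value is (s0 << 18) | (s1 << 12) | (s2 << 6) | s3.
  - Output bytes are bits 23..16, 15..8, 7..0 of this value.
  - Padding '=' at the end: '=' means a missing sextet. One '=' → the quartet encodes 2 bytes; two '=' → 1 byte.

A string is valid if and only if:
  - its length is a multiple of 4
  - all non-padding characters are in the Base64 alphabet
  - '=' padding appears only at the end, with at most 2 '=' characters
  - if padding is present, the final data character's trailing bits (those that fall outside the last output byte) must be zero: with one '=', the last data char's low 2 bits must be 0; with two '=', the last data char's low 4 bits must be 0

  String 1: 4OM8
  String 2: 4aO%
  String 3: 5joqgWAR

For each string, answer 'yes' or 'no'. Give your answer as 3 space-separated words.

Answer: yes no yes

Derivation:
String 1: '4OM8' → valid
String 2: '4aO%' → invalid (bad char(s): ['%'])
String 3: '5joqgWAR' → valid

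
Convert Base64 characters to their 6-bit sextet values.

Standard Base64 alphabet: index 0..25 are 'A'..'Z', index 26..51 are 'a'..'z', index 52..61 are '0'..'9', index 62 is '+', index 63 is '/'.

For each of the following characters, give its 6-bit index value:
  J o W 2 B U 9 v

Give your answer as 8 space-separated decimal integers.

Answer: 9 40 22 54 1 20 61 47

Derivation:
'J': A..Z range, ord('J') − ord('A') = 9
'o': a..z range, 26 + ord('o') − ord('a') = 40
'W': A..Z range, ord('W') − ord('A') = 22
'2': 0..9 range, 52 + ord('2') − ord('0') = 54
'B': A..Z range, ord('B') − ord('A') = 1
'U': A..Z range, ord('U') − ord('A') = 20
'9': 0..9 range, 52 + ord('9') − ord('0') = 61
'v': a..z range, 26 + ord('v') − ord('a') = 47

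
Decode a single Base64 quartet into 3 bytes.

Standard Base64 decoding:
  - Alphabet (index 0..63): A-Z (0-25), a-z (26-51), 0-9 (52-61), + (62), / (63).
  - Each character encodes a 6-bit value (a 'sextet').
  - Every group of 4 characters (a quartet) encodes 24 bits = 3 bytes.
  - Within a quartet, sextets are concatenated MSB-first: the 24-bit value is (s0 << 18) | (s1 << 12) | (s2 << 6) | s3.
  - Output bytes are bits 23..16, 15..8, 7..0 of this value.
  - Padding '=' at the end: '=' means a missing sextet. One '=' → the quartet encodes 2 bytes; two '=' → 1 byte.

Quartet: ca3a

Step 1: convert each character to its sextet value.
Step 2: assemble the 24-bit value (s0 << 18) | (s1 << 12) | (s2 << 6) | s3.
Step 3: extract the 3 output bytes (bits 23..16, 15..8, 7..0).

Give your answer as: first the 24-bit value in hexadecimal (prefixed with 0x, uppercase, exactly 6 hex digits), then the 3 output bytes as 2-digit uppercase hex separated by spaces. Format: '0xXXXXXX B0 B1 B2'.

Answer: 0x71ADDA 71 AD DA

Derivation:
Sextets: c=28, a=26, 3=55, a=26
24-bit: (28<<18) | (26<<12) | (55<<6) | 26
      = 0x700000 | 0x01A000 | 0x000DC0 | 0x00001A
      = 0x71ADDA
Bytes: (v>>16)&0xFF=71, (v>>8)&0xFF=AD, v&0xFF=DA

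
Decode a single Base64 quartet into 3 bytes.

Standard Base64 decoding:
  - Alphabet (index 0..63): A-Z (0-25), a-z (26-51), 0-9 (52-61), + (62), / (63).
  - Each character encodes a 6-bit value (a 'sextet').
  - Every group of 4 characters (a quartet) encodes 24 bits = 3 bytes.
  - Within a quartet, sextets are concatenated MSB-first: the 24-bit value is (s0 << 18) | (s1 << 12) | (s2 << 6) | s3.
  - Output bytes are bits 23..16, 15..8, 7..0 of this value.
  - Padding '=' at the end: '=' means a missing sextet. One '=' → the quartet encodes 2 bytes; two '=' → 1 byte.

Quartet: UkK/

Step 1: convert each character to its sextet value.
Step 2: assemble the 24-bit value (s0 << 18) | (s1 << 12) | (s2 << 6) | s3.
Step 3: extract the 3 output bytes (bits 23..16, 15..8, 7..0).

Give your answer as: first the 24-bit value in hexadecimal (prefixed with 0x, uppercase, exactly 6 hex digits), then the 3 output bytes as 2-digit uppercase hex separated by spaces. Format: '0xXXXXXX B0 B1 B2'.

Sextets: U=20, k=36, K=10, /=63
24-bit: (20<<18) | (36<<12) | (10<<6) | 63
      = 0x500000 | 0x024000 | 0x000280 | 0x00003F
      = 0x5242BF
Bytes: (v>>16)&0xFF=52, (v>>8)&0xFF=42, v&0xFF=BF

Answer: 0x5242BF 52 42 BF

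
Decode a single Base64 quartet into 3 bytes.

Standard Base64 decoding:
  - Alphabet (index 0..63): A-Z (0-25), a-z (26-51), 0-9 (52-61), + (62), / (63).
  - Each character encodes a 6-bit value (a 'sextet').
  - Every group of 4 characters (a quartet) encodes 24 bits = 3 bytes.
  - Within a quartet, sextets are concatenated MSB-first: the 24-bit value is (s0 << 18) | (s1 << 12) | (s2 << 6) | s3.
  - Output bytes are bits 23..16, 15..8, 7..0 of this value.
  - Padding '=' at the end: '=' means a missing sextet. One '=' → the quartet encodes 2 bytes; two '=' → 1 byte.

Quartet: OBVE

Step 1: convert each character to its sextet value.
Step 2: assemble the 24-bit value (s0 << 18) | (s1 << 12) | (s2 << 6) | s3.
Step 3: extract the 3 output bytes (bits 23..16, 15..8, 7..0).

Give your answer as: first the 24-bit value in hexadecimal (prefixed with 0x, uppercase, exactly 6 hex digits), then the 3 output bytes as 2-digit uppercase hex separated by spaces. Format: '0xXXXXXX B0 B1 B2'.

Answer: 0x381544 38 15 44

Derivation:
Sextets: O=14, B=1, V=21, E=4
24-bit: (14<<18) | (1<<12) | (21<<6) | 4
      = 0x380000 | 0x001000 | 0x000540 | 0x000004
      = 0x381544
Bytes: (v>>16)&0xFF=38, (v>>8)&0xFF=15, v&0xFF=44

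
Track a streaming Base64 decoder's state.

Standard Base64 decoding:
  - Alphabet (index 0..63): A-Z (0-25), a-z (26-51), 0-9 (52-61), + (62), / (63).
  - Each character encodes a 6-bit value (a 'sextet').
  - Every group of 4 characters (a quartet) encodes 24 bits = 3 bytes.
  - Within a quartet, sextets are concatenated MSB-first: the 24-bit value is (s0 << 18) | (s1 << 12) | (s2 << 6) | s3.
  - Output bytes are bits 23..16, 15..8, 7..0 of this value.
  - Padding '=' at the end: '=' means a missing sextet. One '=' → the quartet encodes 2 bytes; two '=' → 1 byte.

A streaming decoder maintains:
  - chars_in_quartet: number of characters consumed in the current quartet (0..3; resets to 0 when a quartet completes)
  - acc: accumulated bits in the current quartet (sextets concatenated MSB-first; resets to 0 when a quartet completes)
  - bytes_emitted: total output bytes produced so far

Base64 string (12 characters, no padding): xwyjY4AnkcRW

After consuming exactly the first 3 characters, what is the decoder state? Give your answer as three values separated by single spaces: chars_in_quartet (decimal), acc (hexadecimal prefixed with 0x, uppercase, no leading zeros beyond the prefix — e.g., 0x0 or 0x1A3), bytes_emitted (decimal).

After char 0 ('x'=49): chars_in_quartet=1 acc=0x31 bytes_emitted=0
After char 1 ('w'=48): chars_in_quartet=2 acc=0xC70 bytes_emitted=0
After char 2 ('y'=50): chars_in_quartet=3 acc=0x31C32 bytes_emitted=0

Answer: 3 0x31C32 0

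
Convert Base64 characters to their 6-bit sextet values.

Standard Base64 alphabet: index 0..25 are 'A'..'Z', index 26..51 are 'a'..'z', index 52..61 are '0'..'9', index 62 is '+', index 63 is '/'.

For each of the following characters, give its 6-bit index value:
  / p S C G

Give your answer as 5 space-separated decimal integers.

Answer: 63 41 18 2 6

Derivation:
'/': index 63
'p': a..z range, 26 + ord('p') − ord('a') = 41
'S': A..Z range, ord('S') − ord('A') = 18
'C': A..Z range, ord('C') − ord('A') = 2
'G': A..Z range, ord('G') − ord('A') = 6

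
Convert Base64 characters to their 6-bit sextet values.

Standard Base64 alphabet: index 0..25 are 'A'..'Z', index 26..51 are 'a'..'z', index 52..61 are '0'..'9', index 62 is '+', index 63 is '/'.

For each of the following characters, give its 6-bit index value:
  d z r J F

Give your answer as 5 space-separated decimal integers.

'd': a..z range, 26 + ord('d') − ord('a') = 29
'z': a..z range, 26 + ord('z') − ord('a') = 51
'r': a..z range, 26 + ord('r') − ord('a') = 43
'J': A..Z range, ord('J') − ord('A') = 9
'F': A..Z range, ord('F') − ord('A') = 5

Answer: 29 51 43 9 5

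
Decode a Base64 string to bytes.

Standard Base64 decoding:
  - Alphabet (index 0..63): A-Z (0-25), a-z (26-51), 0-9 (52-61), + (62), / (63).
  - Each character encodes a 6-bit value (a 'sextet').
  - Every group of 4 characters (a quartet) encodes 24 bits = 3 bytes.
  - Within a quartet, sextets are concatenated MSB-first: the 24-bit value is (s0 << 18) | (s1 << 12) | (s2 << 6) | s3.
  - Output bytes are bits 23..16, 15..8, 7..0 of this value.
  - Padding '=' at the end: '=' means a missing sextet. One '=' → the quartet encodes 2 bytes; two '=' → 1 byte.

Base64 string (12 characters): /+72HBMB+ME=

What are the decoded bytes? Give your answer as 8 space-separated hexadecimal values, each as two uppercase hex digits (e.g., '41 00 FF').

Answer: FF EE F6 1C 13 01 F8 C1

Derivation:
After char 0 ('/'=63): chars_in_quartet=1 acc=0x3F bytes_emitted=0
After char 1 ('+'=62): chars_in_quartet=2 acc=0xFFE bytes_emitted=0
After char 2 ('7'=59): chars_in_quartet=3 acc=0x3FFBB bytes_emitted=0
After char 3 ('2'=54): chars_in_quartet=4 acc=0xFFEEF6 -> emit FF EE F6, reset; bytes_emitted=3
After char 4 ('H'=7): chars_in_quartet=1 acc=0x7 bytes_emitted=3
After char 5 ('B'=1): chars_in_quartet=2 acc=0x1C1 bytes_emitted=3
After char 6 ('M'=12): chars_in_quartet=3 acc=0x704C bytes_emitted=3
After char 7 ('B'=1): chars_in_quartet=4 acc=0x1C1301 -> emit 1C 13 01, reset; bytes_emitted=6
After char 8 ('+'=62): chars_in_quartet=1 acc=0x3E bytes_emitted=6
After char 9 ('M'=12): chars_in_quartet=2 acc=0xF8C bytes_emitted=6
After char 10 ('E'=4): chars_in_quartet=3 acc=0x3E304 bytes_emitted=6
Padding '=': partial quartet acc=0x3E304 -> emit F8 C1; bytes_emitted=8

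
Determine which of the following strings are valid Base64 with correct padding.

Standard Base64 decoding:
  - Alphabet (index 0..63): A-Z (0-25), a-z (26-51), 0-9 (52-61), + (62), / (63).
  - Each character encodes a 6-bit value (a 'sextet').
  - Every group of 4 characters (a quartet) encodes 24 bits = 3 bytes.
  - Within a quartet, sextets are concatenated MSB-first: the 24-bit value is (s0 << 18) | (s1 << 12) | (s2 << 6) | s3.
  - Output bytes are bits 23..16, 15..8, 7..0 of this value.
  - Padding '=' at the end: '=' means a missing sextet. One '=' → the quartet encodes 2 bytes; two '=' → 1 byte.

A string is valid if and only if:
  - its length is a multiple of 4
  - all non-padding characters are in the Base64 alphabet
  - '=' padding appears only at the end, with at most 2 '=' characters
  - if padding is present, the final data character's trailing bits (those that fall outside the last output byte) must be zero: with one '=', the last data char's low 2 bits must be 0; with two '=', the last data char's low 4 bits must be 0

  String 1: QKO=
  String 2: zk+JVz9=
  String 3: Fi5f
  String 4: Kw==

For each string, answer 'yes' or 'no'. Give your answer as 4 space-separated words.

Answer: no no yes yes

Derivation:
String 1: 'QKO=' → invalid (bad trailing bits)
String 2: 'zk+JVz9=' → invalid (bad trailing bits)
String 3: 'Fi5f' → valid
String 4: 'Kw==' → valid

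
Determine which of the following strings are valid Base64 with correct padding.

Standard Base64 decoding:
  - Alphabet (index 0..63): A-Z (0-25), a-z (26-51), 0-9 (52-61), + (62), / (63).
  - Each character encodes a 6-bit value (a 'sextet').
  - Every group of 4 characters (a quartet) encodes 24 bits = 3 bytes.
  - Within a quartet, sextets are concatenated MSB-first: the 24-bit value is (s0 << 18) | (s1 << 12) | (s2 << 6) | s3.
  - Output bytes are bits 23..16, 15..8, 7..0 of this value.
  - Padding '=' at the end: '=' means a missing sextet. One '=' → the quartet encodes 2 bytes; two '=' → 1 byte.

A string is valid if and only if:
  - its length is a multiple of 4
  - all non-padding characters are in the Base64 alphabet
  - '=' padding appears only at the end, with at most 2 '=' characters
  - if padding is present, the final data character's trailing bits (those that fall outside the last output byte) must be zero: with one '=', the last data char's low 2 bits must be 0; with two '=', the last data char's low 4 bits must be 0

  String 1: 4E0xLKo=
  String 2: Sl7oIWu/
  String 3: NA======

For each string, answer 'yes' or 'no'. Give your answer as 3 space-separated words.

Answer: yes yes no

Derivation:
String 1: '4E0xLKo=' → valid
String 2: 'Sl7oIWu/' → valid
String 3: 'NA======' → invalid (6 pad chars (max 2))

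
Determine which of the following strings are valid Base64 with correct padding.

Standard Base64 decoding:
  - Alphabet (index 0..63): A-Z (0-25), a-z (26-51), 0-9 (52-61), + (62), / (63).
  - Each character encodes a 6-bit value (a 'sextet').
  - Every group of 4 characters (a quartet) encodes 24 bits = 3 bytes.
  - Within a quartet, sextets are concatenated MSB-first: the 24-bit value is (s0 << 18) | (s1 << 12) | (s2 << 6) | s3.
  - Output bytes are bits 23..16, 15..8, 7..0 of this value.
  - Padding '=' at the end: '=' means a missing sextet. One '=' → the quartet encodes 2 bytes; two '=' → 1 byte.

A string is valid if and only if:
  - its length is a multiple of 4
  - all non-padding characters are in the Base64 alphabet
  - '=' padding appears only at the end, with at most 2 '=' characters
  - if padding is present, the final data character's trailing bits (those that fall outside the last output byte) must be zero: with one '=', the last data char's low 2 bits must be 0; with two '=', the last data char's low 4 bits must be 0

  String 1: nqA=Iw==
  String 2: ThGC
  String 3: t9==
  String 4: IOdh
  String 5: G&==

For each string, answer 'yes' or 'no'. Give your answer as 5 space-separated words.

Answer: no yes no yes no

Derivation:
String 1: 'nqA=Iw==' → invalid (bad char(s): ['=']; '=' in middle)
String 2: 'ThGC' → valid
String 3: 't9==' → invalid (bad trailing bits)
String 4: 'IOdh' → valid
String 5: 'G&==' → invalid (bad char(s): ['&'])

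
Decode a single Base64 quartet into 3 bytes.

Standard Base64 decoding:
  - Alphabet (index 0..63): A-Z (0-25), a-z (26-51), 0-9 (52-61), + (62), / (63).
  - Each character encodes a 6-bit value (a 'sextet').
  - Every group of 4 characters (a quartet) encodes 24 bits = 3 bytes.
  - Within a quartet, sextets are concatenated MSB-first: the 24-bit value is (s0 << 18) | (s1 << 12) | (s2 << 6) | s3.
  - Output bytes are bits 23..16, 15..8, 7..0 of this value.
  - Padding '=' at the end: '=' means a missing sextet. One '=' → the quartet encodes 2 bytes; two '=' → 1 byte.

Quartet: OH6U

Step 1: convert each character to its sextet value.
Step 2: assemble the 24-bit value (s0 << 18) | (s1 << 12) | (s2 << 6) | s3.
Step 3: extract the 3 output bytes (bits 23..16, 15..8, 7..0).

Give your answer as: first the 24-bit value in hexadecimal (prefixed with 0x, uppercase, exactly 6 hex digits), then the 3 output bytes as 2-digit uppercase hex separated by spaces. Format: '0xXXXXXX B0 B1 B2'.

Sextets: O=14, H=7, 6=58, U=20
24-bit: (14<<18) | (7<<12) | (58<<6) | 20
      = 0x380000 | 0x007000 | 0x000E80 | 0x000014
      = 0x387E94
Bytes: (v>>16)&0xFF=38, (v>>8)&0xFF=7E, v&0xFF=94

Answer: 0x387E94 38 7E 94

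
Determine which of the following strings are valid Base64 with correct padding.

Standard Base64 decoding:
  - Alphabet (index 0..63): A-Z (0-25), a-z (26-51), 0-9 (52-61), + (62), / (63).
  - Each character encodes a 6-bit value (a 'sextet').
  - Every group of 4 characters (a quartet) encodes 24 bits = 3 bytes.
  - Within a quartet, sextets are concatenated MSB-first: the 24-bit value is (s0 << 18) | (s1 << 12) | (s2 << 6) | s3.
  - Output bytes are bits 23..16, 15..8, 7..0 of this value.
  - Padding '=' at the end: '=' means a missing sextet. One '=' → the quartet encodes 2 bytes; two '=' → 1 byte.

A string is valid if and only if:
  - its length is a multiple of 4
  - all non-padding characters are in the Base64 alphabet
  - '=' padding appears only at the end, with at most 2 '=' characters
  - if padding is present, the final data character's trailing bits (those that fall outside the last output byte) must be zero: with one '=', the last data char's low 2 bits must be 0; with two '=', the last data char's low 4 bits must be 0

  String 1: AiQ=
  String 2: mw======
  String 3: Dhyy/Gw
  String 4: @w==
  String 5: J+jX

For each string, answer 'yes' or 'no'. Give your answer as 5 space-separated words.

Answer: yes no no no yes

Derivation:
String 1: 'AiQ=' → valid
String 2: 'mw======' → invalid (6 pad chars (max 2))
String 3: 'Dhyy/Gw' → invalid (len=7 not mult of 4)
String 4: '@w==' → invalid (bad char(s): ['@'])
String 5: 'J+jX' → valid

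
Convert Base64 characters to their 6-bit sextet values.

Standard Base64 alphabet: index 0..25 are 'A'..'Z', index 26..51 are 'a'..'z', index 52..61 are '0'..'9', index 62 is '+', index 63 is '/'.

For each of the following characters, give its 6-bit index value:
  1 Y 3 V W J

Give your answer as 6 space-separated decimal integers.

Answer: 53 24 55 21 22 9

Derivation:
'1': 0..9 range, 52 + ord('1') − ord('0') = 53
'Y': A..Z range, ord('Y') − ord('A') = 24
'3': 0..9 range, 52 + ord('3') − ord('0') = 55
'V': A..Z range, ord('V') − ord('A') = 21
'W': A..Z range, ord('W') − ord('A') = 22
'J': A..Z range, ord('J') − ord('A') = 9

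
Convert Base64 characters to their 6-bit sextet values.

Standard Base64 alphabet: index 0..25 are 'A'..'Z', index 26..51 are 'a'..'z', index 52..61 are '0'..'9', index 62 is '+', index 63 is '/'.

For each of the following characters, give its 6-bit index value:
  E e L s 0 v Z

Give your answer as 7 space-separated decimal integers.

Answer: 4 30 11 44 52 47 25

Derivation:
'E': A..Z range, ord('E') − ord('A') = 4
'e': a..z range, 26 + ord('e') − ord('a') = 30
'L': A..Z range, ord('L') − ord('A') = 11
's': a..z range, 26 + ord('s') − ord('a') = 44
'0': 0..9 range, 52 + ord('0') − ord('0') = 52
'v': a..z range, 26 + ord('v') − ord('a') = 47
'Z': A..Z range, ord('Z') − ord('A') = 25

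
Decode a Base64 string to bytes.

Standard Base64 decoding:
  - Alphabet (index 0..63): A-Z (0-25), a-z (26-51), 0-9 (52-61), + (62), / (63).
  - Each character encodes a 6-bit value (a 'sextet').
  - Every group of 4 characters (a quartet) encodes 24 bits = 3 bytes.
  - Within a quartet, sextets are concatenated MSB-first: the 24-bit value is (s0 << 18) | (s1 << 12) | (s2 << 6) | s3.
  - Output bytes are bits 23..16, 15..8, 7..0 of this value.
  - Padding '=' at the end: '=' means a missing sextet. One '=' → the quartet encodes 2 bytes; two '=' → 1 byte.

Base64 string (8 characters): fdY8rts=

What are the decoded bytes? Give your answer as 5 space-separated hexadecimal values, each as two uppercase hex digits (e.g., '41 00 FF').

Answer: 7D D6 3C AE DB

Derivation:
After char 0 ('f'=31): chars_in_quartet=1 acc=0x1F bytes_emitted=0
After char 1 ('d'=29): chars_in_quartet=2 acc=0x7DD bytes_emitted=0
After char 2 ('Y'=24): chars_in_quartet=3 acc=0x1F758 bytes_emitted=0
After char 3 ('8'=60): chars_in_quartet=4 acc=0x7DD63C -> emit 7D D6 3C, reset; bytes_emitted=3
After char 4 ('r'=43): chars_in_quartet=1 acc=0x2B bytes_emitted=3
After char 5 ('t'=45): chars_in_quartet=2 acc=0xAED bytes_emitted=3
After char 6 ('s'=44): chars_in_quartet=3 acc=0x2BB6C bytes_emitted=3
Padding '=': partial quartet acc=0x2BB6C -> emit AE DB; bytes_emitted=5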